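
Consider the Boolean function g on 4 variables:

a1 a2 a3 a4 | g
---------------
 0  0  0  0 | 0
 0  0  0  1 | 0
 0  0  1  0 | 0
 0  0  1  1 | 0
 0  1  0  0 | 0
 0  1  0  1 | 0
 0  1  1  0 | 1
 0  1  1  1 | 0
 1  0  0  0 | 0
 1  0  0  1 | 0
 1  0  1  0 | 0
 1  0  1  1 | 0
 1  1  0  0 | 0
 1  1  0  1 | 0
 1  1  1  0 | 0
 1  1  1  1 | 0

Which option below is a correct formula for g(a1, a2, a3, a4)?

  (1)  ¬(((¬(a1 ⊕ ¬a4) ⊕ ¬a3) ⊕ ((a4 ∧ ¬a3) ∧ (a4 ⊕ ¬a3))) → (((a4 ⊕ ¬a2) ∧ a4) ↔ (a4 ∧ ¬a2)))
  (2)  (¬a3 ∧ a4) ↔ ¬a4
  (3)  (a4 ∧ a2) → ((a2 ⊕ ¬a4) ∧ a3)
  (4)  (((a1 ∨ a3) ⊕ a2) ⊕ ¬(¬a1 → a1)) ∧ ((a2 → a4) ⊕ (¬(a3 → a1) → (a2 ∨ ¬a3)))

4

(1) disagrees with g on (0,0,1,1) (formula → 1, table → 0); rule it out.
(2) disagrees with g on (0,0,1,1) (formula → 1, table → 0); rule it out.
(3) disagrees with g on (0,0,0,0) (formula → 1, table → 0); rule it out.
(4) is the remaining candidate, and it agrees with g on all 16 inputs.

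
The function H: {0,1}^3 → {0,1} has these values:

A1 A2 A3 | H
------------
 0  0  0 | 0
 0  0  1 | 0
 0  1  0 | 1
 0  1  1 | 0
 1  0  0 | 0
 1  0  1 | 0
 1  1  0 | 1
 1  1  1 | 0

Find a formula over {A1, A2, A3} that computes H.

H(A1, A2, A3) = ((~A1 & A2) & ~A3) | ((A1 & A2) & ~A3)

The 1-rows are (0,1,0), (1,1,0). Each contributes one minterm — ¬A1·A2·¬A3; A1·A2·¬A3 — and their disjunction is a sum-of-products form of H.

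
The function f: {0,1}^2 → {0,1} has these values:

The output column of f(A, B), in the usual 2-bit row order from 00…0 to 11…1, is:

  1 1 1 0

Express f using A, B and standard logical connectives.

f(A, B) = not (A and B)

The output is 0 only when every input is 1 — NAND of all inputs.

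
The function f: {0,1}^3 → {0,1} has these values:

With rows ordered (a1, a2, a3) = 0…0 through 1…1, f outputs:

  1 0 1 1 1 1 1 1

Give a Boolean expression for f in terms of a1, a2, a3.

f is 0 on exactly one input, (0,0,1), whose minterm is ¬a1·¬a2·a3. So f is the negation of that single conjunction.

f(a1, a2, a3) = ¬((¬a1 ∧ ¬a2) ∧ a3)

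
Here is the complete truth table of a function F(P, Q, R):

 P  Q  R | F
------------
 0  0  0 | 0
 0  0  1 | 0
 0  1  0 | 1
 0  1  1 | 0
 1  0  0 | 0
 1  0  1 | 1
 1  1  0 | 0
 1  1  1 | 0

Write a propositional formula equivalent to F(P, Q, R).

F(P, Q, R) = ((not P and Q) and not R) or ((P and not Q) and R)

Collect the rows where F=1 — (0,1,0), (1,0,1) — and write one minterm per row: ¬P·Q·¬R, P·¬Q·R. Their union (logical OR) reproduces the table exactly.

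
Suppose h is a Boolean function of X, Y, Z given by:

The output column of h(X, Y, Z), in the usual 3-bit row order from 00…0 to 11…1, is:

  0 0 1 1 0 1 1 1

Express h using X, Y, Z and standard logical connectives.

The 0-rows are (0,0,0), (0,0,1), (1,0,0). Take each as a conjunction (¬X·¬Y·¬Z, ¬X·¬Y·Z, X·¬Y·¬Z), form their disjunction, and complement — that gives a formula that is 1 everywhere h is.

h(X, Y, Z) = NOT ((((NOT X AND NOT Y) AND NOT Z) OR ((NOT X AND NOT Y) AND Z)) OR ((X AND NOT Y) AND NOT Z))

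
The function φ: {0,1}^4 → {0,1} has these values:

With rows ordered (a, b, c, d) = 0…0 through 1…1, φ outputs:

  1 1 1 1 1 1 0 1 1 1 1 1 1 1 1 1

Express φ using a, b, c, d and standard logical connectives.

φ is 0 on exactly one input, (0,1,1,0), whose minterm is ¬a·b·c·¬d. So φ is the negation of that single conjunction.

φ(a, b, c, d) = not (((not a and b) and c) and not d)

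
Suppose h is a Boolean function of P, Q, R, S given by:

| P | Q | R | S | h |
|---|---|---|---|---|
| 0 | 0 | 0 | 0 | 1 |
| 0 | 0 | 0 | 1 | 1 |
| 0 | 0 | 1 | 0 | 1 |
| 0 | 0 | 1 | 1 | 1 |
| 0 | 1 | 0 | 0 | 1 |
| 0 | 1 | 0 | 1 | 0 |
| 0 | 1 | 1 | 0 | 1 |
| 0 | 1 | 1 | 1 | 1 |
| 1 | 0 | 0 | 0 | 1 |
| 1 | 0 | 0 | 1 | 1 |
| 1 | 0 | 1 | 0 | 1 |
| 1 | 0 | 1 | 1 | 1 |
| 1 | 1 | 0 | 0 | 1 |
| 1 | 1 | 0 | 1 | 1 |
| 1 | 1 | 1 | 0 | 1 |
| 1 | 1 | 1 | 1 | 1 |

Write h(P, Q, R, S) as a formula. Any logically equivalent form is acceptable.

h(P, Q, R, S) = NOT (((NOT P AND Q) AND NOT R) AND S)

h is 0 on exactly one input, (0,1,0,1), whose minterm is ¬P·Q·¬R·S. So h is the negation of that single conjunction.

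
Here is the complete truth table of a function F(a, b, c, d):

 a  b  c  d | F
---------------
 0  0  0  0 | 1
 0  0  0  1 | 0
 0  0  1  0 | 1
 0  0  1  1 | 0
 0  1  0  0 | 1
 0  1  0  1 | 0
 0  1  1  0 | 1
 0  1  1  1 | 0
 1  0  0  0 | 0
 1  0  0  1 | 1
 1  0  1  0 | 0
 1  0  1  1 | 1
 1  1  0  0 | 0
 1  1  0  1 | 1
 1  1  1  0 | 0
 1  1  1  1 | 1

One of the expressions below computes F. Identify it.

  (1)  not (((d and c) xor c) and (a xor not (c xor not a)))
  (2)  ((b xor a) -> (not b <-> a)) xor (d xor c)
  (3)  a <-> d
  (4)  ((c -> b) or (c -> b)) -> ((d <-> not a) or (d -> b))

3

(1): at (0,0,0,1) it gives 1, but F = 0 — eliminated.
(2): at (0,0,1,0) it gives 0, but F = 1 — eliminated.
(4): at (0,0,0,1) it gives 1, but F = 0 — eliminated.
(3) is the remaining candidate, and it agrees with F on all 16 inputs.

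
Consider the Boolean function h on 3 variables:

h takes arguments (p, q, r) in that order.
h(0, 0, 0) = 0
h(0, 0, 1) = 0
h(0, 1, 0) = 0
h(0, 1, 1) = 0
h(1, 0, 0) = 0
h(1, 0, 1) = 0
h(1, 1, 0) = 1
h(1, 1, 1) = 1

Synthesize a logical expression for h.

h(p, q, r) = ((p AND q) AND NOT r) OR ((p AND q) AND r)

The 1-rows are (1,1,0), (1,1,1). Each contributes one minterm — p·q·¬r; p·q·r — and their disjunction is a sum-of-products form of h.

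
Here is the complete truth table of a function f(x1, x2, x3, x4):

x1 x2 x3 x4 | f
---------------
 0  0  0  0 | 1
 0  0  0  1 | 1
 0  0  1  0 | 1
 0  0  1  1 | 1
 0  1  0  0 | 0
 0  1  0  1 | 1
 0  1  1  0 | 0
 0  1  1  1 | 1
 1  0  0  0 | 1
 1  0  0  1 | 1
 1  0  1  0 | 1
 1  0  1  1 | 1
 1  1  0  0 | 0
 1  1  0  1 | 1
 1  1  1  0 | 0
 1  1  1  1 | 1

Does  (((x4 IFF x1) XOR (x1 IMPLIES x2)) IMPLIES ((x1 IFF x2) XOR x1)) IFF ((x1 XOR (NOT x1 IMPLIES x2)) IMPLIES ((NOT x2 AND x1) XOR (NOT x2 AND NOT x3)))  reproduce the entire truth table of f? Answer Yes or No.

Test each input against both f and the formula:
  x1=0, x2=0, x3=0, x4=0: formula gives 1, f = 1 ✓
  x1=0, x2=0, x3=0, x4=1: formula gives 1, f = 1 ✓
  x1=0, x2=0, x3=1, x4=0: formula gives 1, f = 1 ✓
  x1=0, x2=0, x3=1, x4=1: formula gives 1, f = 1 ✓
  … (the remaining 12 rows also agree.)
Every row agrees, so the formula is equivalent.

Yes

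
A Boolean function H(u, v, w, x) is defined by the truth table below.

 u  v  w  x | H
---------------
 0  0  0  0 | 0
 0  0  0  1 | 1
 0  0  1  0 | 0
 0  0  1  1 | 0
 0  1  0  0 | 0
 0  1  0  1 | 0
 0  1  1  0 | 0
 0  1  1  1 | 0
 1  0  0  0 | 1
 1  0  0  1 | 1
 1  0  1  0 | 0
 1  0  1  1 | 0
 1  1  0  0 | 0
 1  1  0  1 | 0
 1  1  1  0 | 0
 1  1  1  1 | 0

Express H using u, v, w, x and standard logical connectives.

The 1-rows are (0,0,0,1), (1,0,0,0), (1,0,0,1). Each contributes one minterm — ¬u·¬v·¬w·x; u·¬v·¬w·¬x; u·¬v·¬w·x — and their disjunction is a sum-of-products form of H.

H(u, v, w, x) = ((((u' · v') · w') · x) + (((u · v') · w') · x')) + (((u · v') · w') · x)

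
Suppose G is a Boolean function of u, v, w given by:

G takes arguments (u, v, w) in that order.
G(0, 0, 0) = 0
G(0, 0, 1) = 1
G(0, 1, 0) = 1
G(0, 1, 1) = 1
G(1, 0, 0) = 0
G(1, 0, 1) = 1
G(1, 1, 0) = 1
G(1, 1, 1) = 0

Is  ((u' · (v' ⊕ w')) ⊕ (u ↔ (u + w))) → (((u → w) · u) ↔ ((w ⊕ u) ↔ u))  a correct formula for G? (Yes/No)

Test each input against both G and the formula:
  u=0, v=0, w=0: formula gives 0, G = 0 ✓
  u=0, v=0, w=1: formula gives 1, G = 1 ✓
  u=0, v=1, w=0: formula gives 1, G = 1 ✓
  u=0, v=1, w=1: formula gives 1, G = 1 ✓
  u=1, v=0, w=0: formula gives 0, G = 0 ✓
  u=1, v=0, w=1: formula gives 0, but G = 1 ✗
Row (1,0,1) is a counterexample, so the formula is not equivalent to G.

No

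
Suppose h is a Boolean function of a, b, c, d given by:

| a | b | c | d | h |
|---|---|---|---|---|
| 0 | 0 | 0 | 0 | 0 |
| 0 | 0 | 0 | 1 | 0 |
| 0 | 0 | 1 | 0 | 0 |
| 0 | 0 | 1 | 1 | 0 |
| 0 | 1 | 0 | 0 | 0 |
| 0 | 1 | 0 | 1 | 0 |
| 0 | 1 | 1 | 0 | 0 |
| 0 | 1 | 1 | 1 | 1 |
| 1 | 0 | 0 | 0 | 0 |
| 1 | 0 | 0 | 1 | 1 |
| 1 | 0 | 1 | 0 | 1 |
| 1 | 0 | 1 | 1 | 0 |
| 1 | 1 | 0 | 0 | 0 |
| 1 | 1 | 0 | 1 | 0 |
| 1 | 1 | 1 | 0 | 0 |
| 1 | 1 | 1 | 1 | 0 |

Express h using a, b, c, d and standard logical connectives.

h=1 on 3 inputs: (0,1,1,1), (1,0,0,1), (1,0,1,0). Reading each as a conjunction of literals (¬a·b·c·d, a·¬b·¬c·d, a·¬b·c·¬d) and taking the OR gives the canonical DNF.

h(a, b, c, d) = ((((NOT a AND b) AND c) AND d) OR (((a AND NOT b) AND NOT c) AND d)) OR (((a AND NOT b) AND c) AND NOT d)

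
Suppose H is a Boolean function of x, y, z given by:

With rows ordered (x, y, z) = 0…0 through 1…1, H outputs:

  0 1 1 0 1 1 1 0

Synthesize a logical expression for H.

H is 0 on only 3 rows — (0,0,0), (0,1,1), (1,1,1). Writing each as a minterm (¬x·¬y·¬z, ¬x·y·z, x·y·z) and OR-ing them characterizes exactly where H=0, so H is the negation of that disjunction.

H(x, y, z) = not ((((not x and not y) and not z) or ((not x and y) and z)) or ((x and y) and z))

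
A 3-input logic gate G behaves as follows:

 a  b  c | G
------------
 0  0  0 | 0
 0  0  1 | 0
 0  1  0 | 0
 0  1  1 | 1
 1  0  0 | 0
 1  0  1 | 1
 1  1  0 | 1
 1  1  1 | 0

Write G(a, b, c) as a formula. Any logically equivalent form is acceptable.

G(a, b, c) = (((not a and b) and c) or ((a and not b) and c)) or ((a and b) and not c)

G=1 on 3 inputs: (0,1,1), (1,0,1), (1,1,0). Reading each as a conjunction of literals (¬a·b·c, a·¬b·c, a·b·¬c) and taking the OR gives the canonical DNF.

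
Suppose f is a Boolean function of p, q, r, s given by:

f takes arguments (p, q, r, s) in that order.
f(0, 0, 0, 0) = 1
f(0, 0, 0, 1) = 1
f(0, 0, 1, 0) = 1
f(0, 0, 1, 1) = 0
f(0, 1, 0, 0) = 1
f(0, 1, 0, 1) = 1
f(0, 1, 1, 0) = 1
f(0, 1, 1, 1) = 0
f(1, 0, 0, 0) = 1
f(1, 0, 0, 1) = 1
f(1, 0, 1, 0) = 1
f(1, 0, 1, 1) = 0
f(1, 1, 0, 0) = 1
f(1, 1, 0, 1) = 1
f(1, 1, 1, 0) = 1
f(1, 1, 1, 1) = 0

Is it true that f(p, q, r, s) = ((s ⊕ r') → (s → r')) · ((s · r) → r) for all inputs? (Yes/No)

Yes

Check the formula against f row by row:
  p=0, q=0, r=0, s=0: formula gives 1, f = 1 ✓
  p=0, q=0, r=0, s=1: formula gives 1, f = 1 ✓
  p=0, q=0, r=1, s=0: formula gives 1, f = 1 ✓
  p=0, q=0, r=1, s=1: formula gives 0, f = 0 ✓
  …and likewise for the remaining 12 rows.
Every row agrees, so the formula is equivalent.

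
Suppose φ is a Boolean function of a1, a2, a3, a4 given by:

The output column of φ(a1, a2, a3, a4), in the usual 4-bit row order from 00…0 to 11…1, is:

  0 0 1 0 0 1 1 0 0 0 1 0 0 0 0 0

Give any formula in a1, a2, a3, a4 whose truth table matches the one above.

φ(a1, a2, a3, a4) = (((((NOT a1 AND NOT a2) AND a3) AND NOT a4) OR (((NOT a1 AND a2) AND NOT a3) AND a4)) OR (((NOT a1 AND a2) AND a3) AND NOT a4)) OR (((a1 AND NOT a2) AND a3) AND NOT a4)

Collect the rows where φ=1 — (0,0,1,0), (0,1,0,1), (0,1,1,0), (1,0,1,0) — and write one minterm per row: ¬a1·¬a2·a3·¬a4, ¬a1·a2·¬a3·a4, ¬a1·a2·a3·¬a4, a1·¬a2·a3·¬a4. Their union (logical OR) reproduces the table exactly.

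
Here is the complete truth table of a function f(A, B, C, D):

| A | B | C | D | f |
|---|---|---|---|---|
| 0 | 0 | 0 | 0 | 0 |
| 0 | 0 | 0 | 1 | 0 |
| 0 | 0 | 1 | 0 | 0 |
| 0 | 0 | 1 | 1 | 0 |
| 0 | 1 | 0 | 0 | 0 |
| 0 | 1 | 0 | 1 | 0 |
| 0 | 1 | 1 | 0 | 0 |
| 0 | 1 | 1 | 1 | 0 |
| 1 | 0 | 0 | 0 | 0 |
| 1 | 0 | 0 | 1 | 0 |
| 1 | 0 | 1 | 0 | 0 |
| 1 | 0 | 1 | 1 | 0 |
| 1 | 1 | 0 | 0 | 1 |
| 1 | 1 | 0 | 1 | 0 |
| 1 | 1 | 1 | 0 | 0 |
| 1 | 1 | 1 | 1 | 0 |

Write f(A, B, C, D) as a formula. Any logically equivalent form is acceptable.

f(A, B, C, D) = ((A ∧ B) ∧ ¬C) ∧ ¬D

Only row (1,1,0,0) gives 1. That row's minterm A·B·¬C·¬D is f directly.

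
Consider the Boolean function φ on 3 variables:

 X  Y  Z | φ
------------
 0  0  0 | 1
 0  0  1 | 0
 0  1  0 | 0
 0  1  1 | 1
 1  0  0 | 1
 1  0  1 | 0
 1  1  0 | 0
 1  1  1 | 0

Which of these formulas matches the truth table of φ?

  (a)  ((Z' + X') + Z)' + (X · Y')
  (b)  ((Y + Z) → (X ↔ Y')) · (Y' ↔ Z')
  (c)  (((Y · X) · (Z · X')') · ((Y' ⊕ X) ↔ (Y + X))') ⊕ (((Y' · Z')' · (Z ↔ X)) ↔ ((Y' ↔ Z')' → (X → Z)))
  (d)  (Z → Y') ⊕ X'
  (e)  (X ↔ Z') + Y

(a): at (0,0,0) it gives 0, but φ = 1 — eliminated.
(c): at (0,0,0) it gives 0, but φ = 1 — eliminated.
(d): at (0,0,0) it gives 0, but φ = 1 — eliminated.
(e): at (0,0,0) it gives 0, but φ = 1 — eliminated.
That leaves (b). Evaluating it on every row reproduces the table of φ exactly.

b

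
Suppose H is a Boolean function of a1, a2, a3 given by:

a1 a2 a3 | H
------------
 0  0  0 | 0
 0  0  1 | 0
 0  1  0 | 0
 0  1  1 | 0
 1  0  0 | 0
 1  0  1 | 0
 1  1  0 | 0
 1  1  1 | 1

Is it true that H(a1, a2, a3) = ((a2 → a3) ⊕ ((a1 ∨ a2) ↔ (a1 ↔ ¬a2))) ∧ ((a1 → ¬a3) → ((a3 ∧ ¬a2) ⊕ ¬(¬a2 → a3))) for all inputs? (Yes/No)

Evaluate ((a2 → a3) ⊕ ((a1 ∨ a2) ↔ (a1 ↔ ¬a2))) ∧ ((a1 → ¬a3) → ((a3 ∧ ¬a2) ⊕ ¬(¬a2 → a3))) on each row and compare to H:
  a1=0, a2=0, a3=0: formula gives 0, H = 0 ✓
  a1=0, a2=0, a3=1: formula gives 0, H = 0 ✓
  a1=0, a2=1, a3=0: formula gives 0, H = 0 ✓
  a1=0, a2=1, a3=1: formula gives 0, H = 0 ✓
  a1=1, a2=0, a3=0: formula gives 0, H = 0 ✓
  … (the remaining 3 rows also agree.)
Every row agrees, so the formula is equivalent.

Yes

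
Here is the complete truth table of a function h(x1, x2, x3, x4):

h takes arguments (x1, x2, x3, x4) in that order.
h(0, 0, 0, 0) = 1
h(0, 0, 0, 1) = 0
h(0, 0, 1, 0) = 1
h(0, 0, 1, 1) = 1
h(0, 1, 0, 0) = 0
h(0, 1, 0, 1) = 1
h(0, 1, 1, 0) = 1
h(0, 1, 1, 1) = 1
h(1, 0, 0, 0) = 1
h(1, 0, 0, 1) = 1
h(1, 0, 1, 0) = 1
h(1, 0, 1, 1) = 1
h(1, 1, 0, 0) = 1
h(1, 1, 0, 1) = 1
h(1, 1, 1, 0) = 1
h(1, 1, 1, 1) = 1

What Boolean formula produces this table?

There are just 2 zero rows: (0,0,0,1), (0,1,0,0). Their minterms are ¬x1·¬x2·¬x3·x4, ¬x1·x2·¬x3·¬x4; the OR of those covers precisely the 0-outputs, and negating it yields h.

h(x1, x2, x3, x4) = ~((((~x1 & ~x2) & ~x3) & x4) | (((~x1 & x2) & ~x3) & ~x4))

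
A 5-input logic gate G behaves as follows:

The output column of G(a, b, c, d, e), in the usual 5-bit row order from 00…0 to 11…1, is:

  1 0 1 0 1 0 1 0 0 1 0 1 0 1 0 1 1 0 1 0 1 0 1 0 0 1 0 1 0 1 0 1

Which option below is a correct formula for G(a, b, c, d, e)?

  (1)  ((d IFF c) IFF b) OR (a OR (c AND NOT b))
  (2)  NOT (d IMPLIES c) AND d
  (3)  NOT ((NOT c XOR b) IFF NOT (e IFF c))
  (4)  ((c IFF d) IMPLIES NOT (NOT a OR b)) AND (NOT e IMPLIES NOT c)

(1) fails at (0,0,0,0,0): the formula yields 0, G is 1.
(2) fails at (0,0,0,0,0): the formula yields 0, G is 1.
(4) fails at (0,0,0,0,0): the formula yields 0, G is 1.
That leaves (3). Evaluating it on every row reproduces the table of G exactly.

3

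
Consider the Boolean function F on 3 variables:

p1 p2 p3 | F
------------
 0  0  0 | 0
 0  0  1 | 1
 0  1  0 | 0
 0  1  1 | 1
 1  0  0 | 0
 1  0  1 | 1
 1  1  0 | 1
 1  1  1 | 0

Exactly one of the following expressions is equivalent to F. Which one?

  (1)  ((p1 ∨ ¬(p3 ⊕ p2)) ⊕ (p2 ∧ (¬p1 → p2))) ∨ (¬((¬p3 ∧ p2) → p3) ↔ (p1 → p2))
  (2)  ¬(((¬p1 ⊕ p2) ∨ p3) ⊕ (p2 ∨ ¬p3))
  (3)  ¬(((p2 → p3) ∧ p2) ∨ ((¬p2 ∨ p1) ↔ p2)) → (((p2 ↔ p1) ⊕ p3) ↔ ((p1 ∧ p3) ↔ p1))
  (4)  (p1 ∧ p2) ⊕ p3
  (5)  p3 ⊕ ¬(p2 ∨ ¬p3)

4

(1) fails at (0,0,0): the formula yields 1, F is 0.
(2) fails at (0,0,0): the formula yields 1, F is 0.
(3) fails at (0,0,0): the formula yields 1, F is 0.
(5) fails at (0,0,1): the formula yields 0, F is 1.
Only (4) survives; checking it on all 8 rows confirms it matches F.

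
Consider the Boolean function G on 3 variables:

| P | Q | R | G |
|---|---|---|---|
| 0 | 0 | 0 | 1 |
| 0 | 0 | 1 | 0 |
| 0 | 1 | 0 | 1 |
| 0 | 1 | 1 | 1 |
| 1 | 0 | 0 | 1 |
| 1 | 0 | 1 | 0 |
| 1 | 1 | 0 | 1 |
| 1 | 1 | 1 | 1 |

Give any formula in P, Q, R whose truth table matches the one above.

G is 0 on only 2 rows — (0,0,1), (1,0,1). Writing each as a minterm (¬P·¬Q·R, P·¬Q·R) and OR-ing them characterizes exactly where G=0, so G is the negation of that disjunction.

G(P, Q, R) = NOT (((NOT P AND NOT Q) AND R) OR ((P AND NOT Q) AND R))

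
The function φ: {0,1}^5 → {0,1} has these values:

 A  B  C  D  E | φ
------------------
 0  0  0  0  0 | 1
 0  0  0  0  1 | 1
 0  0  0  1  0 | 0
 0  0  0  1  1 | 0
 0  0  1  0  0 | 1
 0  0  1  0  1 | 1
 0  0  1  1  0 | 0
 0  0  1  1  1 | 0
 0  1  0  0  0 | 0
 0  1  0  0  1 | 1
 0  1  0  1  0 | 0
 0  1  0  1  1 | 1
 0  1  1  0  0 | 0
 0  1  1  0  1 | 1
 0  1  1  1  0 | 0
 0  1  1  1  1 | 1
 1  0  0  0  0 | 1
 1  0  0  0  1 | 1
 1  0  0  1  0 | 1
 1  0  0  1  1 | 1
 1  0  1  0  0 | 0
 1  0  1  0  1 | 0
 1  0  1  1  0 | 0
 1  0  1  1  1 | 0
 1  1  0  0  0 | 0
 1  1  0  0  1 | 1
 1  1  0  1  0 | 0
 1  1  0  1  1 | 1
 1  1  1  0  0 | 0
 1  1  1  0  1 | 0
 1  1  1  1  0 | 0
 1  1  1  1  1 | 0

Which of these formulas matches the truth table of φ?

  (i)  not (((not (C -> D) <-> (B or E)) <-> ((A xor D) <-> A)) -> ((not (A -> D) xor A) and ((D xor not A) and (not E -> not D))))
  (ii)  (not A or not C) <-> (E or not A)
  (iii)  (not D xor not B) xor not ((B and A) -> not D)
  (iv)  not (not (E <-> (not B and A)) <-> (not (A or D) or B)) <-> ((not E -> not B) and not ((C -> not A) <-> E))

iv

(i): at (0,0,0,0,1) it gives 0, but φ = 1 — eliminated.
(ii): at (0,0,0,1,0) it gives 1, but φ = 0 — eliminated.
(iii): at (0,0,0,0,0) it gives 0, but φ = 1 — eliminated.
That leaves (iv). Evaluating it on every row reproduces the table of φ exactly.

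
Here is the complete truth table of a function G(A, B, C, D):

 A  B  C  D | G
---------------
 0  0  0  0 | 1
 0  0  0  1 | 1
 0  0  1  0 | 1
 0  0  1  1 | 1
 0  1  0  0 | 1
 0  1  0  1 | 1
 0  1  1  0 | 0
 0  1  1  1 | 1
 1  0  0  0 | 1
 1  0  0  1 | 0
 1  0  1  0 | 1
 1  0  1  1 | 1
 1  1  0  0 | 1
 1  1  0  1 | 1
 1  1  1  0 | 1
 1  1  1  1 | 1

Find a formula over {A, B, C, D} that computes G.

The 0-rows are (0,1,1,0), (1,0,0,1). Take each as a conjunction (¬A·B·C·¬D, A·¬B·¬C·D), form their disjunction, and complement — that gives a formula that is 1 everywhere G is.

G(A, B, C, D) = NOT ((((NOT A AND B) AND C) AND NOT D) OR (((A AND NOT B) AND NOT C) AND D))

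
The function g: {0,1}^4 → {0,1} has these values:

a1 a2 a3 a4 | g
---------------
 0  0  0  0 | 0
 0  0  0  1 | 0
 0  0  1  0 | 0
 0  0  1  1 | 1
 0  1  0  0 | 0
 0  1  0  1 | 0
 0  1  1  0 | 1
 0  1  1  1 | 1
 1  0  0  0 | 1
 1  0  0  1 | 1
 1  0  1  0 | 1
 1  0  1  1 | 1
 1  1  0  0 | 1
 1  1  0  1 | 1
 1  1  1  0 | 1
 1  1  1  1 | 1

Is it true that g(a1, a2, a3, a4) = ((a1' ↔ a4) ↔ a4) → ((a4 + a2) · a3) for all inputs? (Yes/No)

Test each input against both g and the formula:
  a1=0, a2=0, a3=0, a4=0: formula gives 0, g = 0 ✓
  a1=0, a2=0, a3=0, a4=1: formula gives 0, g = 0 ✓
  a1=0, a2=0, a3=1, a4=0: formula gives 0, g = 0 ✓
  a1=0, a2=0, a3=1, a4=1: formula gives 1, g = 1 ✓
  …and likewise for the remaining 12 rows.
No disagreement on any input; they are logically equivalent.

Yes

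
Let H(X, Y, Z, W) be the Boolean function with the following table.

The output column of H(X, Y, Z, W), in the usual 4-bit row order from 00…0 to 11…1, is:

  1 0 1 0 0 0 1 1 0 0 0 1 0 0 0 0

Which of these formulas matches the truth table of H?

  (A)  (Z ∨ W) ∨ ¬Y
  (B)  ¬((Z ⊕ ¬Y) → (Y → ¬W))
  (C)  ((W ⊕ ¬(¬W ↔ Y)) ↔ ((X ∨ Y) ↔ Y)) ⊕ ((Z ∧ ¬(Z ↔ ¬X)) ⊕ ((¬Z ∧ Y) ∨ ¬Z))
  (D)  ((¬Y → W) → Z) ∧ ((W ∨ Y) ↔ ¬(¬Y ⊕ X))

(A): at (0,0,0,1) it gives 1, but H = 0 — eliminated.
(B): at (0,0,0,0) it gives 0, but H = 1 — eliminated.
(C): at (0,0,0,0) it gives 0, but H = 1 — eliminated.
(D) is the remaining candidate, and it agrees with H on all 16 inputs.

D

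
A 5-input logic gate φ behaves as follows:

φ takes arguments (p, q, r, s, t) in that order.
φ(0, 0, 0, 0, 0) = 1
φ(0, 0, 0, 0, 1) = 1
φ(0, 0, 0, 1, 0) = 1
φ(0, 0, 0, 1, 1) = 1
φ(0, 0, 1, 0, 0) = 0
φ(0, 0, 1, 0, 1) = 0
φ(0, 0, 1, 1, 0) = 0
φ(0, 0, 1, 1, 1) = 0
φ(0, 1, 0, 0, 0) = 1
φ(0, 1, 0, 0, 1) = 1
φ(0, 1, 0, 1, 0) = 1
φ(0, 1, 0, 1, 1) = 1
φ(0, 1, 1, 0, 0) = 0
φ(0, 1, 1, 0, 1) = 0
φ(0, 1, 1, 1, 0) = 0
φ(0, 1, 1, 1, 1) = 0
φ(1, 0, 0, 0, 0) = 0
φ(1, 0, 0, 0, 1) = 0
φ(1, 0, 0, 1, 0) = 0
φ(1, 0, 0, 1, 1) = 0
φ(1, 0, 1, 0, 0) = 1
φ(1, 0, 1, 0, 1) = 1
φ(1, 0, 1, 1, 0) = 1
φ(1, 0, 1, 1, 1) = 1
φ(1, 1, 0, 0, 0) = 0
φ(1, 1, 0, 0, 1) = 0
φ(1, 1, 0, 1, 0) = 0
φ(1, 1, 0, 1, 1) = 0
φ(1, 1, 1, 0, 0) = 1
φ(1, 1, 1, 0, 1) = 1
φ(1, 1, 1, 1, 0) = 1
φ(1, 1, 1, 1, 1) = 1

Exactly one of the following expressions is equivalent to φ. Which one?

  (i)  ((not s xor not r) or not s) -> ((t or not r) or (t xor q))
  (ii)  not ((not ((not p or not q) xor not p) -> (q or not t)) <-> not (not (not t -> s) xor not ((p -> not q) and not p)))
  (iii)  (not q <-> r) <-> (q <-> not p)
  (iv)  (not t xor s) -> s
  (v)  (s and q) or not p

iii

(i) disagrees with φ on (0,0,1,0,1) (formula → 1, table → 0); rule it out.
(ii) disagrees with φ on (0,0,0,1,0) (formula → 0, table → 1); rule it out.
(iv) disagrees with φ on (0,0,0,0,0) (formula → 0, table → 1); rule it out.
(v) disagrees with φ on (0,0,1,0,0) (formula → 1, table → 0); rule it out.
That leaves (iii). Evaluating it on every row reproduces the table of φ exactly.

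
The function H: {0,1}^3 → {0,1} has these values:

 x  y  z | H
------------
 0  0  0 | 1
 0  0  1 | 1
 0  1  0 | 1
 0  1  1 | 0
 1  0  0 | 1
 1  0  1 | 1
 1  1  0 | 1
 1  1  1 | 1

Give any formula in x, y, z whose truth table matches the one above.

H(x, y, z) = ¬((¬x ∧ y) ∧ z)

H is 0 on exactly one input, (0,1,1), whose minterm is ¬x·y·z. So H is the negation of that single conjunction.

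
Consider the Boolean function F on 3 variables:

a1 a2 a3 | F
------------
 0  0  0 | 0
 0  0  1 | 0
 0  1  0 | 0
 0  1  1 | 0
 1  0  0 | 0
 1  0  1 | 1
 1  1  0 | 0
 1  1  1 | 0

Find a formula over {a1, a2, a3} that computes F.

F is 1 on exactly one input, (1,0,1), whose minterm is a1·¬a2·a3. So F is just that conjunction.

F(a1, a2, a3) = (a1 AND NOT a2) AND a3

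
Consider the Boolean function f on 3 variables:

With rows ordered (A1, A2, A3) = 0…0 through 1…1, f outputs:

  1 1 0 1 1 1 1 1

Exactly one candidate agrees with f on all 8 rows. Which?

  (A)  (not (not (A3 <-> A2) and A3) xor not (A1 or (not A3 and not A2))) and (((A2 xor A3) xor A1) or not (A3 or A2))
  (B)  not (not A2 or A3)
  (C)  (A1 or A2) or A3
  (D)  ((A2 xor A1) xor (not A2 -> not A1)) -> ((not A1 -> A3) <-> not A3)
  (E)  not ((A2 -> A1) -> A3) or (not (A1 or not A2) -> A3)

E

(A): at (0,1,1) it gives 0, but f = 1 — eliminated.
(B): at (0,0,0) it gives 0, but f = 1 — eliminated.
(C): at (0,0,0) it gives 0, but f = 1 — eliminated.
(D): at (0,0,0) it gives 0, but f = 1 — eliminated.
Only (E) survives; checking it on all 8 rows confirms it matches f.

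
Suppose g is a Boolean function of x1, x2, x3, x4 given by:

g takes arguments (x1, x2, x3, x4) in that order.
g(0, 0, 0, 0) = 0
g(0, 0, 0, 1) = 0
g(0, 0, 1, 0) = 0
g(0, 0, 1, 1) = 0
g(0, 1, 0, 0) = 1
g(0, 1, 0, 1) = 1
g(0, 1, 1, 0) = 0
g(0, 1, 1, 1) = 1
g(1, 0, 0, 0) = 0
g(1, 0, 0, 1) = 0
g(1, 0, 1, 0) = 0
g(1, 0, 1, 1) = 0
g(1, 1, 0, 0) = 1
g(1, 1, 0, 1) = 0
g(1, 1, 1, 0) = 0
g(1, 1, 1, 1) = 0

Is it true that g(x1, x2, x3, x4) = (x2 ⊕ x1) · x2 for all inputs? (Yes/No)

Test each input against both g and the formula:
  x1=0, x2=0, x3=0, x4=0: formula gives 0, g = 0 ✓
  x1=0, x2=0, x3=0, x4=1: formula gives 0, g = 0 ✓
  x1=0, x2=0, x3=1, x4=0: formula gives 0, g = 0 ✓
  x1=0, x2=0, x3=1, x4=1: formula gives 0, g = 0 ✓
  …
  x1=0, x2=1, x3=1, x4=0: formula gives 1, but g = 0 ✗
Since they disagree at (0,1,1,0), the expression is not a correct formula for g.

No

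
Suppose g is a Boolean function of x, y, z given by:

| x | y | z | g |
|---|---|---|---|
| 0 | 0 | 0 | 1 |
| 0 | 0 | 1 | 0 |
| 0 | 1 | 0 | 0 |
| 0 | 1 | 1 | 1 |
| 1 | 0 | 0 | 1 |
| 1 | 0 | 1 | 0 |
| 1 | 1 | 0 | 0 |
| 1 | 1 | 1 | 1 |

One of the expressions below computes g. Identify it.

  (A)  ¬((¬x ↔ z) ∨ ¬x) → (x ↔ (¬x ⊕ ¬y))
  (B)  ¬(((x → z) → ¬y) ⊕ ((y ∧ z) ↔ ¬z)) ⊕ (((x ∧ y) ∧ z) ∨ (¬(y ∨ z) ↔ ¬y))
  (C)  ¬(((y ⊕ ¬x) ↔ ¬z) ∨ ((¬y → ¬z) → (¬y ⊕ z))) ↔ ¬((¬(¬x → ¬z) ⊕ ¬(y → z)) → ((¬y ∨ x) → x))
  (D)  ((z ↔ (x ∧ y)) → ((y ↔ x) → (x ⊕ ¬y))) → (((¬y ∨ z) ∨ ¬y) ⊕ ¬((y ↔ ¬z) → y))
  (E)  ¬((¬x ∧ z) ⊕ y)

D

(A) fails at (0,0,1): the formula yields 1, g is 0.
(B) fails at (0,0,1): the formula yields 1, g is 0.
(C) fails at (1,0,1): the formula yields 1, g is 0.
(E) fails at (1,0,1): the formula yields 1, g is 0.
That leaves (D). Evaluating it on every row reproduces the table of g exactly.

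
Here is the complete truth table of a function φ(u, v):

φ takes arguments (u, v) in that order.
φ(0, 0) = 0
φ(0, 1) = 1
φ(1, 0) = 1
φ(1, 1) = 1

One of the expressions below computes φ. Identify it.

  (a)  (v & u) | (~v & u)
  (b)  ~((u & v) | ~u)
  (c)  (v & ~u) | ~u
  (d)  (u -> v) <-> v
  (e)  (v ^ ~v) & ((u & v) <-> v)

(a) disagrees with φ on (0,1) (formula → 0, table → 1); rule it out.
(b) disagrees with φ on (0,1) (formula → 0, table → 1); rule it out.
(c) disagrees with φ on (0,0) (formula → 1, table → 0); rule it out.
(e) disagrees with φ on (0,0) (formula → 1, table → 0); rule it out.
(d) is the remaining candidate, and it agrees with φ on all 4 inputs.

d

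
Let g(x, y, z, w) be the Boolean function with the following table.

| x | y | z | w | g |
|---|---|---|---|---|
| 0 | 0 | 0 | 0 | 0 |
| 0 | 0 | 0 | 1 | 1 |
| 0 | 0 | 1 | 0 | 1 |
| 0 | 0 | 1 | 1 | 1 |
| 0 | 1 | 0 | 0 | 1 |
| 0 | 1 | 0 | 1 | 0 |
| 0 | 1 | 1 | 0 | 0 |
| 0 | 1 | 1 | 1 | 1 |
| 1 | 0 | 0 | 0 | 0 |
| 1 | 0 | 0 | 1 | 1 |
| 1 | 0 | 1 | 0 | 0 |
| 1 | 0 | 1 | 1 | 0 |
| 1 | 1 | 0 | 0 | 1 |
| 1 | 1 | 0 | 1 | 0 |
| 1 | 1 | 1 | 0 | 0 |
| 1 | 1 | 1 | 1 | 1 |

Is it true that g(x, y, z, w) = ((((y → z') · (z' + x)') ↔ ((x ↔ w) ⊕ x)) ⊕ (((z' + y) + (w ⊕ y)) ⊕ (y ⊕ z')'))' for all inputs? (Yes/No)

Check the formula against g row by row:
  x=0, y=0, z=0, w=0: formula gives 0, g = 0 ✓
  x=0, y=0, z=0, w=1: formula gives 1, g = 1 ✓
  x=0, y=0, z=1, w=0: formula gives 1, g = 1 ✓
  x=0, y=0, z=1, w=1: formula gives 1, g = 1 ✓
  … (the remaining 12 rows also agree.)
All 16 rows match — the expression computes g exactly.

Yes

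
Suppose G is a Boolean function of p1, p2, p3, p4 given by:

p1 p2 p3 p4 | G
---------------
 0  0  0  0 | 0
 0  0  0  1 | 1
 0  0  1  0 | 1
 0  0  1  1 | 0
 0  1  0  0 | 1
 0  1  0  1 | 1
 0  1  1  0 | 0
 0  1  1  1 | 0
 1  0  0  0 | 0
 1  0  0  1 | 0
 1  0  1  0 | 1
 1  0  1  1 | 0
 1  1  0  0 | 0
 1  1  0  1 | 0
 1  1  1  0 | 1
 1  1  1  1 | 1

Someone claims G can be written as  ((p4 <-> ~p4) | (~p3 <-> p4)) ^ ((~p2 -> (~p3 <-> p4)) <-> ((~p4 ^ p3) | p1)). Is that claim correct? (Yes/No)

No

Evaluate ((p4 <-> ~p4) | (~p3 <-> p4)) ^ ((~p2 -> (~p3 <-> p4)) <-> ((~p4 ^ p3) | p1)) on each row and compare to G:
  p1=0, p2=0, p3=0, p4=0: formula gives 0, G = 0 ✓
  p1=0, p2=0, p3=0, p4=1: formula gives 1, G = 1 ✓
  p1=0, p2=0, p3=1, p4=0: formula gives 1, G = 1 ✓
  p1=0, p2=0, p3=1, p4=1: formula gives 0, G = 0 ✓
  …
  p1=0, p2=1, p3=1, p4=0: formula gives 1, but G = 0 ✗
Row (0,1,1,0) is a counterexample, so the formula is not equivalent to G.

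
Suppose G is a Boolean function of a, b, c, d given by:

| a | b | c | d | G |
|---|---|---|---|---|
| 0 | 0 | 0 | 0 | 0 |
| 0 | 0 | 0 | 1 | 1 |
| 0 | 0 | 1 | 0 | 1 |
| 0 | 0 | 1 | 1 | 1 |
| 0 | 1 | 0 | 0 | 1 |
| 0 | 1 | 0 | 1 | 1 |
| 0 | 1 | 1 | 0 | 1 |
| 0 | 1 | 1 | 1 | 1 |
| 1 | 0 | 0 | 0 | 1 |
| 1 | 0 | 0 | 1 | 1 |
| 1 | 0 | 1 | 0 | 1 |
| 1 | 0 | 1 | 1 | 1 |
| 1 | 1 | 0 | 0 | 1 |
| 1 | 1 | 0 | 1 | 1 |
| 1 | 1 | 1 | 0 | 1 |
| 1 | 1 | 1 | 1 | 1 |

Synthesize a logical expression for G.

G(a, b, c, d) = ((a | b) | c) | d

The output is 1 whenever at least one input is 1 — the OR of all inputs.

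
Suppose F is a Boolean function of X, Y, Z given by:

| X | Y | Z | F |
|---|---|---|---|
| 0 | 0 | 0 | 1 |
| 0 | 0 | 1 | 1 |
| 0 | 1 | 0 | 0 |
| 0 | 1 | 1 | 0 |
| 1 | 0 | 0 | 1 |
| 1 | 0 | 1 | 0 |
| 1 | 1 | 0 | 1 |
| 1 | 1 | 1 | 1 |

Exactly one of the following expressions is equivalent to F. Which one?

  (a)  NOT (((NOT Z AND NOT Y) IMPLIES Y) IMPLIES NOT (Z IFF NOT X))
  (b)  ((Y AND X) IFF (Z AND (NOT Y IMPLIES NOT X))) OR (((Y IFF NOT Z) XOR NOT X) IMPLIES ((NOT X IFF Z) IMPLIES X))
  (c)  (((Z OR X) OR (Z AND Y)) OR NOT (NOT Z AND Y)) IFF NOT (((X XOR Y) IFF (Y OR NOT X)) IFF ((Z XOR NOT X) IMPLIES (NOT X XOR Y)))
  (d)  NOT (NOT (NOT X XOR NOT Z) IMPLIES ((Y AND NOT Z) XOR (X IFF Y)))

(a): at (0,0,0) it gives 0, but F = 1 — eliminated.
(b): at (0,1,0) it gives 1, but F = 0 — eliminated.
(d): at (0,0,0) it gives 0, but F = 1 — eliminated.
That leaves (c). Evaluating it on every row reproduces the table of F exactly.

c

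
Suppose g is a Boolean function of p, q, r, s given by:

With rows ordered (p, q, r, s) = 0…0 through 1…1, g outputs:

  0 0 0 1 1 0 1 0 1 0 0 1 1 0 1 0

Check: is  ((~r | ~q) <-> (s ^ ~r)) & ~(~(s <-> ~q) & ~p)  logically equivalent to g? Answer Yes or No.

Check the formula against g row by row:
  p=0, q=0, r=0, s=0: formula gives 0, g = 0 ✓
  p=0, q=0, r=0, s=1: formula gives 0, g = 0 ✓
  p=0, q=0, r=1, s=0: formula gives 0, g = 0 ✓
  p=0, q=0, r=1, s=1: formula gives 1, g = 1 ✓
  …and likewise for the remaining 12 rows.
All 16 rows match — the expression computes g exactly.

Yes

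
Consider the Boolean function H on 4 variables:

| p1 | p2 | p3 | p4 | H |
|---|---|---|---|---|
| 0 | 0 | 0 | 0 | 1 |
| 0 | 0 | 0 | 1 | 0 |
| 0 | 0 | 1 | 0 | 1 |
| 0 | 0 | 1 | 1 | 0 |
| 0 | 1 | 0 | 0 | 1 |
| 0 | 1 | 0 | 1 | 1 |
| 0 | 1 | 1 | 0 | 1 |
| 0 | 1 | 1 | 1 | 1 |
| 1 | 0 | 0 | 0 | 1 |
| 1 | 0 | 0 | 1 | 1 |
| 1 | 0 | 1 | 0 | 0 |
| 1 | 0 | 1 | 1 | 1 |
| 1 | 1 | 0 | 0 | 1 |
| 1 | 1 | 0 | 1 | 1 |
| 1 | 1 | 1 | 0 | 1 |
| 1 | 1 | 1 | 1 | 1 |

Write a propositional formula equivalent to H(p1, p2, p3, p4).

The 0-rows are (0,0,0,1), (0,0,1,1), (1,0,1,0). Take each as a conjunction (¬p1·¬p2·¬p3·p4, ¬p1·¬p2·p3·p4, p1·¬p2·p3·¬p4), form their disjunction, and complement — that gives a formula that is 1 everywhere H is.

H(p1, p2, p3, p4) = ¬(((((¬p1 ∧ ¬p2) ∧ ¬p3) ∧ p4) ∨ (((¬p1 ∧ ¬p2) ∧ p3) ∧ p4)) ∨ (((p1 ∧ ¬p2) ∧ p3) ∧ ¬p4))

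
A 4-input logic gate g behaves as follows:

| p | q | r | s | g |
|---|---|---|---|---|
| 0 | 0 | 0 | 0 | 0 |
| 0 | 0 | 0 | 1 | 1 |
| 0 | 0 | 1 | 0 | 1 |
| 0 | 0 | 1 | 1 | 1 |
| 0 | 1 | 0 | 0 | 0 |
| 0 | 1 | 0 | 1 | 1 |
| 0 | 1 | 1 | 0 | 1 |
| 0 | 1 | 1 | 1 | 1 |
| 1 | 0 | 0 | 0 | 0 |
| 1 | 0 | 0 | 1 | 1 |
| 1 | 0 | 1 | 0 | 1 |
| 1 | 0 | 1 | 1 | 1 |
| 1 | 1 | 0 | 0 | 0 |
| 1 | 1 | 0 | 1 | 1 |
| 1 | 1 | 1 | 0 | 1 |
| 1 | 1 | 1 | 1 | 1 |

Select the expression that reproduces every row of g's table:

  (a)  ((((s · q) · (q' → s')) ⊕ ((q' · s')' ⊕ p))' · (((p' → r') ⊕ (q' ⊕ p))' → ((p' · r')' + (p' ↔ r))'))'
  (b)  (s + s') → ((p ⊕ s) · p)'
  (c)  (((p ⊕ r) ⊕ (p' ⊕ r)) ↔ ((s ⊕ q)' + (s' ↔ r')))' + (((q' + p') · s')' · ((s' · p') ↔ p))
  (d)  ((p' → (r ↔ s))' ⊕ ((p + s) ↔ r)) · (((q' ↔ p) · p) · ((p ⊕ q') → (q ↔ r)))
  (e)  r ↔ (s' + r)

(a) fails at (0,0,1,0): the formula yields 0, g is 1.
(b) fails at (0,0,0,0): the formula yields 1, g is 0.
(c) fails at (0,0,1,0): the formula yields 0, g is 1.
(d) fails at (0,0,0,1): the formula yields 0, g is 1.
(e) is the remaining candidate, and it agrees with g on all 16 inputs.

e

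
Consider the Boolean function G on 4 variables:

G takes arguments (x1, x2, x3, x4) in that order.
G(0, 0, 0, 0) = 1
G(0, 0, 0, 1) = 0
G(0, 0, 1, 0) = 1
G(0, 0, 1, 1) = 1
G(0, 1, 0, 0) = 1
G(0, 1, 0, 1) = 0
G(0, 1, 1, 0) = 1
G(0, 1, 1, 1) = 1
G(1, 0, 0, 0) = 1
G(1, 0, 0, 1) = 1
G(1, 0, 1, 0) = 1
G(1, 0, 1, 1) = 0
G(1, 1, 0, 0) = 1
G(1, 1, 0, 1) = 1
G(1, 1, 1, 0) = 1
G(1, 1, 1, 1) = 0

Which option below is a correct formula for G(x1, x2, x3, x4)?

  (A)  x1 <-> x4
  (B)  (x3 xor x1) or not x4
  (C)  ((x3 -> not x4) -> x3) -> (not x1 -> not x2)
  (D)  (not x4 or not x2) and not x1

(A) disagrees with G on (0,0,1,1) (formula → 0, table → 1); rule it out.
(C) disagrees with G on (0,0,0,1) (formula → 1, table → 0); rule it out.
(D) disagrees with G on (0,0,0,1) (formula → 1, table → 0); rule it out.
(B) is the remaining candidate, and it agrees with G on all 16 inputs.

B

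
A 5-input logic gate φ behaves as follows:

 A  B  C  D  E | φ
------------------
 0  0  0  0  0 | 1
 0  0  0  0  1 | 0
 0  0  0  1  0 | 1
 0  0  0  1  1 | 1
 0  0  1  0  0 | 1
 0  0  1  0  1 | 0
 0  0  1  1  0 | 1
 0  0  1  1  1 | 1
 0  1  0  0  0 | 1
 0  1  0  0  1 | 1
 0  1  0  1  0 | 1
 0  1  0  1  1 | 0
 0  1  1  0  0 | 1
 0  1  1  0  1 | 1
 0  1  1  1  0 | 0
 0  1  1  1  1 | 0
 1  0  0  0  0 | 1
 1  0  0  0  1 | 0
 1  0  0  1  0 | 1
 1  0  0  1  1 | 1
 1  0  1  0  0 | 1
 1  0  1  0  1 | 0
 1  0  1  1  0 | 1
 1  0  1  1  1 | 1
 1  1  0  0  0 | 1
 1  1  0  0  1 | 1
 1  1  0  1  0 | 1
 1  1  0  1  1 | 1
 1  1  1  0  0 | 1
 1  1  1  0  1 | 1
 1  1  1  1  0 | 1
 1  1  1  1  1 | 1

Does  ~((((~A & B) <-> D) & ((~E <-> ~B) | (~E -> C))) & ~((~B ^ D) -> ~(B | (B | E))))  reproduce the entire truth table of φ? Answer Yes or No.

Test each input against both φ and the formula:
  A=0, B=0, C=0, D=0, E=0: formula gives 1, φ = 1 ✓
  A=0, B=0, C=0, D=0, E=1: formula gives 0, φ = 0 ✓
  A=0, B=0, C=0, D=1, E=0: formula gives 1, φ = 1 ✓
  A=0, B=0, C=0, D=1, E=1: formula gives 1, φ = 1 ✓
  …and likewise for the remaining 28 rows.
All 32 rows match — the expression computes φ exactly.

Yes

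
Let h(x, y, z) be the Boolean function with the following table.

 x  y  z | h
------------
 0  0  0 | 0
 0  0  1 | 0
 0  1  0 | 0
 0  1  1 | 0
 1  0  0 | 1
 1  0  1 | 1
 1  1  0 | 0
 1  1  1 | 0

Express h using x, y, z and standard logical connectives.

h(x, y, z) = ((x AND NOT y) AND NOT z) OR ((x AND NOT y) AND z)

The 1-rows are (1,0,0), (1,0,1). Each contributes one minterm — x·¬y·¬z; x·¬y·z — and their disjunction is a sum-of-products form of h.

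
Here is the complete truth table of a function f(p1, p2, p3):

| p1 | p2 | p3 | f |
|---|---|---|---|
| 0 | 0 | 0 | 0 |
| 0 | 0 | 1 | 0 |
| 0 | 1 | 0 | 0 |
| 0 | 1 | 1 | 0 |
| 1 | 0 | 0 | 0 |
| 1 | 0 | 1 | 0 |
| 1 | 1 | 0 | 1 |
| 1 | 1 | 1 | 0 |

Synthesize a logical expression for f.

f(p1, p2, p3) = (p1 & p2) & ~p3

Only row (1,1,0) gives 1. That row's minterm p1·p2·¬p3 is f directly.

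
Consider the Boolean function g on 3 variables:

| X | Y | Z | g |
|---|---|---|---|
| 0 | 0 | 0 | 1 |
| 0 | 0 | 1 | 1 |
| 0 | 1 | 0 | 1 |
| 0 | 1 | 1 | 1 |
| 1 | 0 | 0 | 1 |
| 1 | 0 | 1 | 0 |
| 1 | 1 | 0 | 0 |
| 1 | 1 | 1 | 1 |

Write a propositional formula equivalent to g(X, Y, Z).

There are just 2 zero rows: (1,0,1), (1,1,0). Their minterms are X·¬Y·Z, X·Y·¬Z; the OR of those covers precisely the 0-outputs, and negating it yields g.

g(X, Y, Z) = ~(((X & ~Y) & Z) | ((X & Y) & ~Z))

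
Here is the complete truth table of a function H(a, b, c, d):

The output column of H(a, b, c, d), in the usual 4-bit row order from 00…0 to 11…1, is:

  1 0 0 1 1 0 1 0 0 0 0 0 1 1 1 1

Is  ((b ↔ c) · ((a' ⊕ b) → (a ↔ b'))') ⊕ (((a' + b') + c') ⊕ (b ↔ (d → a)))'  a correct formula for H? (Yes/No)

Yes

Evaluate ((b ↔ c) · ((a' ⊕ b) → (a ↔ b'))') ⊕ (((a' + b') + c') ⊕ (b ↔ (d → a)))' on each row and compare to H:
  a=0, b=0, c=0, d=0: formula gives 1, H = 1 ✓
  a=0, b=0, c=0, d=1: formula gives 0, H = 0 ✓
  a=0, b=0, c=1, d=0: formula gives 0, H = 0 ✓
  a=0, b=0, c=1, d=1: formula gives 1, H = 1 ✓
  … (the remaining 12 rows also agree.)
All 16 rows match — the expression computes H exactly.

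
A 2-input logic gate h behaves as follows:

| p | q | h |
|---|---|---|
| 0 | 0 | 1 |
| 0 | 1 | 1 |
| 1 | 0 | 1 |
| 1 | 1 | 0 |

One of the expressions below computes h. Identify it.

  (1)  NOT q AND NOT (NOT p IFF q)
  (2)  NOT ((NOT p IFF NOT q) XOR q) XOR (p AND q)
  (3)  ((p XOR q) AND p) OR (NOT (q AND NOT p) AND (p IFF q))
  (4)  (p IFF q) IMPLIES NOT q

4

(1): at (0,1) it gives 0, but h = 1 — eliminated.
(2): at (0,0) it gives 0, but h = 1 — eliminated.
(3): at (0,1) it gives 0, but h = 1 — eliminated.
Only (4) survives; checking it on all 4 rows confirms it matches h.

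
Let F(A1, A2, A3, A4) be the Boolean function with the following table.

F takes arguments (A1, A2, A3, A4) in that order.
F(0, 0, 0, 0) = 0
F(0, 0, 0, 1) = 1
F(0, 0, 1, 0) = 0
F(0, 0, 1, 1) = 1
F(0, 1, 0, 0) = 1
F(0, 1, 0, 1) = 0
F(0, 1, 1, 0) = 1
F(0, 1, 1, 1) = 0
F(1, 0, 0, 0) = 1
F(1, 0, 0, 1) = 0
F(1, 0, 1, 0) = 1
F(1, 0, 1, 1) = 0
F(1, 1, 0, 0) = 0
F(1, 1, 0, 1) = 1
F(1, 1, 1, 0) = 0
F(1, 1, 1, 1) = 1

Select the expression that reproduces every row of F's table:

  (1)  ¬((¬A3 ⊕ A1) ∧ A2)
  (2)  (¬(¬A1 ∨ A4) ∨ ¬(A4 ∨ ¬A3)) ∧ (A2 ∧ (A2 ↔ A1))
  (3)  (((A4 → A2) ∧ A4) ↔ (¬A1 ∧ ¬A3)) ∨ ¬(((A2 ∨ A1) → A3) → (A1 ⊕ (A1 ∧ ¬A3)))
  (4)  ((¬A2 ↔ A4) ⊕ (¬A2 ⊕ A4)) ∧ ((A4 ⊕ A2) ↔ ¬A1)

4

(1) disagrees with F on (0,0,0,0) (formula → 1, table → 0); rule it out.
(2) disagrees with F on (0,0,0,1) (formula → 0, table → 1); rule it out.
(3) disagrees with F on (0,0,0,0) (formula → 1, table → 0); rule it out.
Only (4) survives; checking it on all 16 rows confirms it matches F.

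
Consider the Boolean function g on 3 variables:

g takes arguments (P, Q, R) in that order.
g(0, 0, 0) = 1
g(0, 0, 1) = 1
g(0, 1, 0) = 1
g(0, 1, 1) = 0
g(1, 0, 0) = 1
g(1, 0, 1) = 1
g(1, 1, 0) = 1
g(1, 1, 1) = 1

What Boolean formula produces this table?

g(P, Q, R) = ((P' · Q) · R)'

Only row (0,1,1) gives 0. So g is 1 everywhere except there — the complement of the minterm ¬P·Q·R.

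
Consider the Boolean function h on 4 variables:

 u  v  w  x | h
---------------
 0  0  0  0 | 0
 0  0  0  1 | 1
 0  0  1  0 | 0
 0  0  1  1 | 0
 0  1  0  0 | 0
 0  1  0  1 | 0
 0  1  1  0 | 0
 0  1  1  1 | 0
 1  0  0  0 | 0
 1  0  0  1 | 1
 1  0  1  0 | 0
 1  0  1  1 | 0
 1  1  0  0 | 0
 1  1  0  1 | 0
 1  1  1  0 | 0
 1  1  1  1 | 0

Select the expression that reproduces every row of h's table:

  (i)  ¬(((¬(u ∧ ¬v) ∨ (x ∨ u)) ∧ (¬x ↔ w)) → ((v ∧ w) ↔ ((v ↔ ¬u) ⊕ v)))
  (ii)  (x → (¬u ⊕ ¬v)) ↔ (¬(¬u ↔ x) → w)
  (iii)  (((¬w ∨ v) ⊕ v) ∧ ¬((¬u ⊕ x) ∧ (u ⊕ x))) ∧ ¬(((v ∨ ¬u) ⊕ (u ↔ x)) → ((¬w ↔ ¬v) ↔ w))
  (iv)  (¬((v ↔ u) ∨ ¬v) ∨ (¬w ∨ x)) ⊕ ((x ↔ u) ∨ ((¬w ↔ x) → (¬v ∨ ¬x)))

iii

(i) fails at (0,0,0,1): the formula yields 0, h is 1.
(ii) fails at (0,0,0,1): the formula yields 0, h is 1.
(iv) fails at (0,0,0,1): the formula yields 0, h is 1.
Only (iii) survives; checking it on all 16 rows confirms it matches h.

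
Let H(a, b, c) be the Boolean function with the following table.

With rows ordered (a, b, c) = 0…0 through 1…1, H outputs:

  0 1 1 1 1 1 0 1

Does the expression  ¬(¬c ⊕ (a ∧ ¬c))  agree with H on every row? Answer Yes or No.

Evaluate ¬(¬c ⊕ (a ∧ ¬c)) on each row and compare to H:
  a=0, b=0, c=0: formula gives 0, H = 0 ✓
  a=0, b=0, c=1: formula gives 1, H = 1 ✓
  a=0, b=1, c=0: formula gives 0, but H = 1 ✗
Row (0,1,0) is a counterexample, so the formula is not equivalent to H.

No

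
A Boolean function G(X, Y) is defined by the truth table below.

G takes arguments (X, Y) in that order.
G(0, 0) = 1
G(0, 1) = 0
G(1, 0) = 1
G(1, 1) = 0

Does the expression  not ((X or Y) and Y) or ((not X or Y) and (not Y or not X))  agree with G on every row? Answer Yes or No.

Evaluate not ((X or Y) and Y) or ((not X or Y) and (not Y or not X)) on each row and compare to G:
  X=0, Y=0: formula gives 1, G = 1 ✓
  X=0, Y=1: formula gives 1, but G = 0 ✗
Since they disagree at (0,1), the expression is not a correct formula for G.

No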